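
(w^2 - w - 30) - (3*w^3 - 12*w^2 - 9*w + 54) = -3*w^3 + 13*w^2 + 8*w - 84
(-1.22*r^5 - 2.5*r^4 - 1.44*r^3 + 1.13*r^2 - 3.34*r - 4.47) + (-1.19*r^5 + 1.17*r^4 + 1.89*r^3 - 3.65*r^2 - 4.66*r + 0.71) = -2.41*r^5 - 1.33*r^4 + 0.45*r^3 - 2.52*r^2 - 8.0*r - 3.76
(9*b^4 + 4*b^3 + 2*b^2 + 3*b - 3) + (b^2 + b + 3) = 9*b^4 + 4*b^3 + 3*b^2 + 4*b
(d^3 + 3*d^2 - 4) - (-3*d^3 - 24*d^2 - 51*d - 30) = 4*d^3 + 27*d^2 + 51*d + 26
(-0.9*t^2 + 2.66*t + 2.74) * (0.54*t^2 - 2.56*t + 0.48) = -0.486*t^4 + 3.7404*t^3 - 5.762*t^2 - 5.7376*t + 1.3152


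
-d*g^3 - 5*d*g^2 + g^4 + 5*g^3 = g^2*(-d + g)*(g + 5)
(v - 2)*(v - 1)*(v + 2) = v^3 - v^2 - 4*v + 4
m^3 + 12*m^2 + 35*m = m*(m + 5)*(m + 7)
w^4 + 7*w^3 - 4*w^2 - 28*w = w*(w - 2)*(w + 2)*(w + 7)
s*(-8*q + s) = -8*q*s + s^2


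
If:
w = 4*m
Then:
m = w/4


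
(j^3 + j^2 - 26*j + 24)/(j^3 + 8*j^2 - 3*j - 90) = (j^2 - 5*j + 4)/(j^2 + 2*j - 15)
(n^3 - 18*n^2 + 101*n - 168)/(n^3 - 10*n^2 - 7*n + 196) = (n^2 - 11*n + 24)/(n^2 - 3*n - 28)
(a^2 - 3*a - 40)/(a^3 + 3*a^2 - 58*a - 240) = 1/(a + 6)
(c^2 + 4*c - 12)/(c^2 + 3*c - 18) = (c - 2)/(c - 3)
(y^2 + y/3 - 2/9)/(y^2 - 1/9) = (3*y + 2)/(3*y + 1)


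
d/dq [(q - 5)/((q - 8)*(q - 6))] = (-q^2 + 10*q - 22)/(q^4 - 28*q^3 + 292*q^2 - 1344*q + 2304)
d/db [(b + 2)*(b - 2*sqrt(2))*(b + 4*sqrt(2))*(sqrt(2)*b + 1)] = 4*sqrt(2)*b^3 + 6*sqrt(2)*b^2 + 15*b^2 - 28*sqrt(2)*b + 20*b - 28*sqrt(2) - 16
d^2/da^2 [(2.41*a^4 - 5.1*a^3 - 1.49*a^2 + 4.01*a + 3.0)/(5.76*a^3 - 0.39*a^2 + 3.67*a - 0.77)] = (4.54747350886464e-13*a^8 - 222.94035*a^6 + 1488.54897*a^5 + 1256.998056*a^4 - 616.213712*a^3 + 702.969114*a^2 + 28.702242*a + 99.908476)/(191.102976*a^9 - 38.817792*a^8 + 367.913664*a^7 - 126.165303*a^6 + 244.795581*a^5 - 113.773068*a^4 + 66.288781*a^3 - 31.806852*a^2 + 6.527829*a - 0.456533)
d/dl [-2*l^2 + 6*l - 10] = 6 - 4*l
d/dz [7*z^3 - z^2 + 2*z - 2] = 21*z^2 - 2*z + 2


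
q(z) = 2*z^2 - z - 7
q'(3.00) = 11.00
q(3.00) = 8.00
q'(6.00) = 23.00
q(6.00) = 59.00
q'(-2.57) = -11.28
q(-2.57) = 8.78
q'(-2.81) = -12.24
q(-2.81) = 11.60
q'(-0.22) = -1.88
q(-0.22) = -6.68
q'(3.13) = 11.52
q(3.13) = 9.46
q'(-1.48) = -6.92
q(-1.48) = -1.14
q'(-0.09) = -1.36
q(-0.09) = -6.89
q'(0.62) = 1.48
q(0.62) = -6.85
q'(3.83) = 14.32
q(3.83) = 18.51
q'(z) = 4*z - 1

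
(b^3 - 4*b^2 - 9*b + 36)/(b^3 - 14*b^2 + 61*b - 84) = (b + 3)/(b - 7)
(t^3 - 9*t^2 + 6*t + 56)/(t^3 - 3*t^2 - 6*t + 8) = (t - 7)/(t - 1)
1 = 1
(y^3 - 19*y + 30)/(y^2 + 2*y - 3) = (y^3 - 19*y + 30)/(y^2 + 2*y - 3)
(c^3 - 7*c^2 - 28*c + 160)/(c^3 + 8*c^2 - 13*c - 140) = (c - 8)/(c + 7)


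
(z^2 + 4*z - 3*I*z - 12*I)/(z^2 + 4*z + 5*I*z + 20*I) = (z - 3*I)/(z + 5*I)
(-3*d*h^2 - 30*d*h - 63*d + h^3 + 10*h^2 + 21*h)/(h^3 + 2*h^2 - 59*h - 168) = (-3*d + h)/(h - 8)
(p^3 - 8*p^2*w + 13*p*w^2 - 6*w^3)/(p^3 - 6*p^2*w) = 1 - 2*w/p + w^2/p^2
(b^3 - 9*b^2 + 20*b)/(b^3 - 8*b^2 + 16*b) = (b - 5)/(b - 4)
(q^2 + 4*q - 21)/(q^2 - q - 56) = (q - 3)/(q - 8)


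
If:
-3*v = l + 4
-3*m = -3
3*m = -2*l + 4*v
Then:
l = -5/2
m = 1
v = -1/2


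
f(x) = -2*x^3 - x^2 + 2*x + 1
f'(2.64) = -45.10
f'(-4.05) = -88.32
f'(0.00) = 2.00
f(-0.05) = 0.90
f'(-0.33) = 2.01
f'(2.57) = -42.77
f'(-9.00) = -466.00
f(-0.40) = 0.17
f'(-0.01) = 2.02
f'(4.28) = -116.47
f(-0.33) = 0.30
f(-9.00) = 1360.00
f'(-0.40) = 1.84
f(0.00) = 1.00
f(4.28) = -165.56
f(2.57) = -34.41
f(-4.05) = 109.36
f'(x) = -6*x^2 - 2*x + 2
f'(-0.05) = 2.08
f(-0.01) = 0.98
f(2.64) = -37.49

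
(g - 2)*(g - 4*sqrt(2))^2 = g^3 - 8*sqrt(2)*g^2 - 2*g^2 + 16*sqrt(2)*g + 32*g - 64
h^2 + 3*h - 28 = (h - 4)*(h + 7)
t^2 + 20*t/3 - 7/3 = (t - 1/3)*(t + 7)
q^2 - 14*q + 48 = (q - 8)*(q - 6)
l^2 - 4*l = l*(l - 4)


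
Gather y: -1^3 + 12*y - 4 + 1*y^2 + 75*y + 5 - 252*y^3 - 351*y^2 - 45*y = -252*y^3 - 350*y^2 + 42*y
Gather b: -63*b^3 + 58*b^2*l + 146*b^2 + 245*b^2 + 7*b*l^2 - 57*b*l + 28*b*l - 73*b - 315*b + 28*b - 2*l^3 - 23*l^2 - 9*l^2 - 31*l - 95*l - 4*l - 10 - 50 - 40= -63*b^3 + b^2*(58*l + 391) + b*(7*l^2 - 29*l - 360) - 2*l^3 - 32*l^2 - 130*l - 100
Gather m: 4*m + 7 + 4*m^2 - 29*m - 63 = 4*m^2 - 25*m - 56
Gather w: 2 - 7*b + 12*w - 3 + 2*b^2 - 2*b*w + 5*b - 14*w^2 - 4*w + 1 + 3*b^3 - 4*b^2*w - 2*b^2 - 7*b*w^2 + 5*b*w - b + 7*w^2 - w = 3*b^3 - 3*b + w^2*(-7*b - 7) + w*(-4*b^2 + 3*b + 7)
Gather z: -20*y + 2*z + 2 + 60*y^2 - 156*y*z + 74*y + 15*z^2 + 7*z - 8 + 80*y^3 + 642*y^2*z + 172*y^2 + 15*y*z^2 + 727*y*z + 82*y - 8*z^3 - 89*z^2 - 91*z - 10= 80*y^3 + 232*y^2 + 136*y - 8*z^3 + z^2*(15*y - 74) + z*(642*y^2 + 571*y - 82) - 16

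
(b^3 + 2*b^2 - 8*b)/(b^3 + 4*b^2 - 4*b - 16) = b/(b + 2)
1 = 1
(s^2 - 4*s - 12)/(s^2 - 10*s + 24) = (s + 2)/(s - 4)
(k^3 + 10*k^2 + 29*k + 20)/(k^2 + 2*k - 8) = (k^2 + 6*k + 5)/(k - 2)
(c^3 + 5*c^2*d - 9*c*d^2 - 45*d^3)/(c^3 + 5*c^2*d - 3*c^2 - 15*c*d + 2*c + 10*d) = (c^2 - 9*d^2)/(c^2 - 3*c + 2)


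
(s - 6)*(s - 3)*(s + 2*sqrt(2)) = s^3 - 9*s^2 + 2*sqrt(2)*s^2 - 18*sqrt(2)*s + 18*s + 36*sqrt(2)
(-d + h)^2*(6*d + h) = 6*d^3 - 11*d^2*h + 4*d*h^2 + h^3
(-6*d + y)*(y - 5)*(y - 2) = -6*d*y^2 + 42*d*y - 60*d + y^3 - 7*y^2 + 10*y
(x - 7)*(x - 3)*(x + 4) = x^3 - 6*x^2 - 19*x + 84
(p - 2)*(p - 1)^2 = p^3 - 4*p^2 + 5*p - 2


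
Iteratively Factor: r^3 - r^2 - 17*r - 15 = (r + 1)*(r^2 - 2*r - 15) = (r + 1)*(r + 3)*(r - 5)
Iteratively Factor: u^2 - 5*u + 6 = (u - 3)*(u - 2)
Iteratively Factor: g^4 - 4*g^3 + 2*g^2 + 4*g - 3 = (g - 3)*(g^3 - g^2 - g + 1) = (g - 3)*(g - 1)*(g^2 - 1) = (g - 3)*(g - 1)*(g + 1)*(g - 1)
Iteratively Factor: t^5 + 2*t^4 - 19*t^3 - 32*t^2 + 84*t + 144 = (t + 2)*(t^4 - 19*t^2 + 6*t + 72) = (t - 3)*(t + 2)*(t^3 + 3*t^2 - 10*t - 24) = (t - 3)*(t + 2)^2*(t^2 + t - 12) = (t - 3)^2*(t + 2)^2*(t + 4)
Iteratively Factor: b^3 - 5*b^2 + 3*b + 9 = (b + 1)*(b^2 - 6*b + 9) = (b - 3)*(b + 1)*(b - 3)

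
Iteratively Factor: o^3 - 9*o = (o + 3)*(o^2 - 3*o) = (o - 3)*(o + 3)*(o)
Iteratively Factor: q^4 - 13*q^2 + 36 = (q + 3)*(q^3 - 3*q^2 - 4*q + 12) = (q + 2)*(q + 3)*(q^2 - 5*q + 6) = (q - 3)*(q + 2)*(q + 3)*(q - 2)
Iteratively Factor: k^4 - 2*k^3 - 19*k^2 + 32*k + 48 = (k - 3)*(k^3 + k^2 - 16*k - 16) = (k - 4)*(k - 3)*(k^2 + 5*k + 4) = (k - 4)*(k - 3)*(k + 1)*(k + 4)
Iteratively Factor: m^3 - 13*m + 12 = (m + 4)*(m^2 - 4*m + 3) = (m - 1)*(m + 4)*(m - 3)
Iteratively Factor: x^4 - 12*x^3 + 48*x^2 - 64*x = (x)*(x^3 - 12*x^2 + 48*x - 64) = x*(x - 4)*(x^2 - 8*x + 16) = x*(x - 4)^2*(x - 4)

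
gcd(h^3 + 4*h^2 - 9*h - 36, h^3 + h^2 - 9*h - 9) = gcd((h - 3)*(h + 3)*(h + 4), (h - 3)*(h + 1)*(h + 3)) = h^2 - 9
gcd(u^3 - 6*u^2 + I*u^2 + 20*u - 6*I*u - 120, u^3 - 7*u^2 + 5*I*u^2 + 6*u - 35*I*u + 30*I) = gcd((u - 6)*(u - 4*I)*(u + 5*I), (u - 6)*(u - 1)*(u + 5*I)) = u^2 + u*(-6 + 5*I) - 30*I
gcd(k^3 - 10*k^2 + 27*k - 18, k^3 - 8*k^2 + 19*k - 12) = k^2 - 4*k + 3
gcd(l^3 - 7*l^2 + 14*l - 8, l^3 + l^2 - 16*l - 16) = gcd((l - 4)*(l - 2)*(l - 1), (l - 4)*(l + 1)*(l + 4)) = l - 4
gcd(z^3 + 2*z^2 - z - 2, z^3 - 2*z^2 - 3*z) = z + 1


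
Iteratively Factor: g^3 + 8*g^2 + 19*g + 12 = (g + 1)*(g^2 + 7*g + 12) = (g + 1)*(g + 4)*(g + 3)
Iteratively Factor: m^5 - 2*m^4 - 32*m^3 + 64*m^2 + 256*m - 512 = (m - 4)*(m^4 + 2*m^3 - 24*m^2 - 32*m + 128) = (m - 4)^2*(m^3 + 6*m^2 - 32) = (m - 4)^2*(m + 4)*(m^2 + 2*m - 8) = (m - 4)^2*(m + 4)^2*(m - 2)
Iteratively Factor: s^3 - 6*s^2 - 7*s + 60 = (s + 3)*(s^2 - 9*s + 20) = (s - 5)*(s + 3)*(s - 4)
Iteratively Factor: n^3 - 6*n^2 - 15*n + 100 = (n + 4)*(n^2 - 10*n + 25) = (n - 5)*(n + 4)*(n - 5)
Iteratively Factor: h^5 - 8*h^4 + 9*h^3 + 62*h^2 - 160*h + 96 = (h - 1)*(h^4 - 7*h^3 + 2*h^2 + 64*h - 96) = (h - 1)*(h + 3)*(h^3 - 10*h^2 + 32*h - 32) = (h - 4)*(h - 1)*(h + 3)*(h^2 - 6*h + 8) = (h - 4)*(h - 2)*(h - 1)*(h + 3)*(h - 4)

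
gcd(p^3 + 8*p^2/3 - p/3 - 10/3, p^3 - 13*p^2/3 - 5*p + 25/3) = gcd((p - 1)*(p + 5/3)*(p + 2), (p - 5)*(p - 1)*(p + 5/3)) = p^2 + 2*p/3 - 5/3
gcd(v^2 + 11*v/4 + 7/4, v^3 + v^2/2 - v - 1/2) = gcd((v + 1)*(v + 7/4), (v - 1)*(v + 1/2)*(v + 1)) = v + 1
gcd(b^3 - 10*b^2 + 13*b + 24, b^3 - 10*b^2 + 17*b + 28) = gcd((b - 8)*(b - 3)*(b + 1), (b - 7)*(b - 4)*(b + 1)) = b + 1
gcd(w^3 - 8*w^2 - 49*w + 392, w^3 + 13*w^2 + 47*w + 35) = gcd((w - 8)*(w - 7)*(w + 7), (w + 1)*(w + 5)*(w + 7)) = w + 7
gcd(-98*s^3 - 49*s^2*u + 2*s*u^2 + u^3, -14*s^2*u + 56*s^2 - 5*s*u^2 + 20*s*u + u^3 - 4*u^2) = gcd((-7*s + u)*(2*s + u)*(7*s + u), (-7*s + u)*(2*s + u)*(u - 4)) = 14*s^2 + 5*s*u - u^2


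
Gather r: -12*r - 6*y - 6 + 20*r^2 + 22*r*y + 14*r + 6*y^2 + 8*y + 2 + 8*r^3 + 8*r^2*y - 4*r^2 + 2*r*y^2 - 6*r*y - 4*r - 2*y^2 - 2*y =8*r^3 + r^2*(8*y + 16) + r*(2*y^2 + 16*y - 2) + 4*y^2 - 4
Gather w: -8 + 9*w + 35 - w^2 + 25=-w^2 + 9*w + 52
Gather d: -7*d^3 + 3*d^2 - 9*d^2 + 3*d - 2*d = -7*d^3 - 6*d^2 + d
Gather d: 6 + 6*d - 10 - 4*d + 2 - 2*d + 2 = 0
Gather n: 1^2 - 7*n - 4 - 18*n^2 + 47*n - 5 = -18*n^2 + 40*n - 8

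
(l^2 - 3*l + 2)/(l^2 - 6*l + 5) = (l - 2)/(l - 5)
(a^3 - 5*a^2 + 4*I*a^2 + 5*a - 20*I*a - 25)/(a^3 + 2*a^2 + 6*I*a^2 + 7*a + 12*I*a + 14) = (a^2 + 5*a*(-1 + I) - 25*I)/(a^2 + a*(2 + 7*I) + 14*I)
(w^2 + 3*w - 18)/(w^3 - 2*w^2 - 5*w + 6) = (w + 6)/(w^2 + w - 2)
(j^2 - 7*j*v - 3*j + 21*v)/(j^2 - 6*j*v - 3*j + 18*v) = (-j + 7*v)/(-j + 6*v)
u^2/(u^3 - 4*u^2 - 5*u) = u/(u^2 - 4*u - 5)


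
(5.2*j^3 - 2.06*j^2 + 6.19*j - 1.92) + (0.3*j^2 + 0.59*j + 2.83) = 5.2*j^3 - 1.76*j^2 + 6.78*j + 0.91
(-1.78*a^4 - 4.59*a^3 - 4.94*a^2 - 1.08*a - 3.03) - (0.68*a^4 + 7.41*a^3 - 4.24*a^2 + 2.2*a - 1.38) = -2.46*a^4 - 12.0*a^3 - 0.7*a^2 - 3.28*a - 1.65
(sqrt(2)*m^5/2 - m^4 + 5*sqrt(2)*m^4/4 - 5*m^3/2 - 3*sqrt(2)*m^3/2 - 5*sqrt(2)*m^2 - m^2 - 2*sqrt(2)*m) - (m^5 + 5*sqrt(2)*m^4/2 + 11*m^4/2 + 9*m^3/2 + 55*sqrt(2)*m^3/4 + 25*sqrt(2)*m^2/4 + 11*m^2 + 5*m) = -m^5 + sqrt(2)*m^5/2 - 13*m^4/2 - 5*sqrt(2)*m^4/4 - 61*sqrt(2)*m^3/4 - 7*m^3 - 45*sqrt(2)*m^2/4 - 12*m^2 - 5*m - 2*sqrt(2)*m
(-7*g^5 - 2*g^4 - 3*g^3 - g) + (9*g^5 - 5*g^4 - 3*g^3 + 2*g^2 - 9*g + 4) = 2*g^5 - 7*g^4 - 6*g^3 + 2*g^2 - 10*g + 4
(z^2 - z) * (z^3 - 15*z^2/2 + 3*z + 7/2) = z^5 - 17*z^4/2 + 21*z^3/2 + z^2/2 - 7*z/2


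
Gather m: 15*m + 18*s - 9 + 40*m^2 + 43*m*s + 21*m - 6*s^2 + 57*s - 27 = 40*m^2 + m*(43*s + 36) - 6*s^2 + 75*s - 36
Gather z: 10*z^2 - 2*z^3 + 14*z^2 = -2*z^3 + 24*z^2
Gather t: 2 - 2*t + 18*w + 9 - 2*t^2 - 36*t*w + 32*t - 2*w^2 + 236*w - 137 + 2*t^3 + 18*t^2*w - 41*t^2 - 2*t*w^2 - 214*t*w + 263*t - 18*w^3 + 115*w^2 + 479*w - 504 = 2*t^3 + t^2*(18*w - 43) + t*(-2*w^2 - 250*w + 293) - 18*w^3 + 113*w^2 + 733*w - 630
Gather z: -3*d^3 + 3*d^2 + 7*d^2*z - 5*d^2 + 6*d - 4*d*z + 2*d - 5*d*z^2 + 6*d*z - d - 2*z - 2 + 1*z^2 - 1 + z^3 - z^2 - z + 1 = -3*d^3 - 2*d^2 - 5*d*z^2 + 7*d + z^3 + z*(7*d^2 + 2*d - 3) - 2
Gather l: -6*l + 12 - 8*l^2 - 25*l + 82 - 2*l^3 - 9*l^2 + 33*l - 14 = -2*l^3 - 17*l^2 + 2*l + 80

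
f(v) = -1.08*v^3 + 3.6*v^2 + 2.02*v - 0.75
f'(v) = -3.24*v^2 + 7.2*v + 2.02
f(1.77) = 8.11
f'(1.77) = 4.61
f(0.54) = 1.22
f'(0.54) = 4.96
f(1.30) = 5.59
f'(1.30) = 5.90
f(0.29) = 0.11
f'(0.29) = 3.84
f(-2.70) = 41.30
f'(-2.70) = -41.04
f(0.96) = 3.55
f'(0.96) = 5.95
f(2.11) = 9.39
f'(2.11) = 2.79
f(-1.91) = 16.05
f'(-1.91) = -23.55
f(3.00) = 8.55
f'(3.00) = -5.54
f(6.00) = -92.31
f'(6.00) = -71.42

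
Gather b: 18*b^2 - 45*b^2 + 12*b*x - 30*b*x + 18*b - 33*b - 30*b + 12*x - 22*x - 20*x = -27*b^2 + b*(-18*x - 45) - 30*x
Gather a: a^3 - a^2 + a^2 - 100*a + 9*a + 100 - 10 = a^3 - 91*a + 90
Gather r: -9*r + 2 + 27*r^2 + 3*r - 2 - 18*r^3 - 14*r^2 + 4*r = -18*r^3 + 13*r^2 - 2*r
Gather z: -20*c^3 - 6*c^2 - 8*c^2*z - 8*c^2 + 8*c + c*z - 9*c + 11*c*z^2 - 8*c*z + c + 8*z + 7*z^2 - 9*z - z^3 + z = -20*c^3 - 14*c^2 - z^3 + z^2*(11*c + 7) + z*(-8*c^2 - 7*c)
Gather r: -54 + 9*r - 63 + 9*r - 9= 18*r - 126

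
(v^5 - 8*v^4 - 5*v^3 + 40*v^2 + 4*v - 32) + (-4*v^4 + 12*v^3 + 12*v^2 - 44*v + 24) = v^5 - 12*v^4 + 7*v^3 + 52*v^2 - 40*v - 8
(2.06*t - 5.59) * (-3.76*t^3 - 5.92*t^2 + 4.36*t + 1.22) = -7.7456*t^4 + 8.8232*t^3 + 42.0744*t^2 - 21.8592*t - 6.8198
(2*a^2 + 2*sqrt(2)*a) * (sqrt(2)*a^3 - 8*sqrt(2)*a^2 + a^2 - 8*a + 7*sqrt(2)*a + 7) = 2*sqrt(2)*a^5 - 16*sqrt(2)*a^4 + 6*a^4 - 48*a^3 + 16*sqrt(2)*a^3 - 16*sqrt(2)*a^2 + 42*a^2 + 14*sqrt(2)*a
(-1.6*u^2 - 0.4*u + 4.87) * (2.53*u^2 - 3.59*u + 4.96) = -4.048*u^4 + 4.732*u^3 + 5.8211*u^2 - 19.4673*u + 24.1552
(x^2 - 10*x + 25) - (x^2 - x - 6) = 31 - 9*x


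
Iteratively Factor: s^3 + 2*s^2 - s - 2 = (s - 1)*(s^2 + 3*s + 2) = (s - 1)*(s + 2)*(s + 1)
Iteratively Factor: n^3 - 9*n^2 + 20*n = (n - 4)*(n^2 - 5*n) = n*(n - 4)*(n - 5)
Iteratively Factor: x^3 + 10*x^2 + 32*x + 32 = (x + 4)*(x^2 + 6*x + 8) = (x + 4)^2*(x + 2)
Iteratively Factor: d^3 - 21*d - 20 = (d + 1)*(d^2 - d - 20) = (d + 1)*(d + 4)*(d - 5)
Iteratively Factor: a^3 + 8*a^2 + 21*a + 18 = (a + 3)*(a^2 + 5*a + 6) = (a + 2)*(a + 3)*(a + 3)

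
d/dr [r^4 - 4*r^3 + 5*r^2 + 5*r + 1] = 4*r^3 - 12*r^2 + 10*r + 5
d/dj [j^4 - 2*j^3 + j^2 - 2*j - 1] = 4*j^3 - 6*j^2 + 2*j - 2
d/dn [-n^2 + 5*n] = 5 - 2*n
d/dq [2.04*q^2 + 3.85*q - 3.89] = 4.08*q + 3.85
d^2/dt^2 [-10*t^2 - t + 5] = -20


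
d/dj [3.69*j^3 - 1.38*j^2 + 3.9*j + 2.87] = 11.07*j^2 - 2.76*j + 3.9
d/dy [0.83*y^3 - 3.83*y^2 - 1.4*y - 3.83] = 2.49*y^2 - 7.66*y - 1.4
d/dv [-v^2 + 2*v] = 2 - 2*v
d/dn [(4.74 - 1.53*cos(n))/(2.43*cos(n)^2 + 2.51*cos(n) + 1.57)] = (-3.7179*cos(n)^2 + 23.0364*cos(n) + 14.2995)*sin(n)/(5.9049*cos(n)^4 + 12.1986*cos(n)^3 + 13.9303*cos(n)^2 + 7.8814*cos(n) + 2.4649)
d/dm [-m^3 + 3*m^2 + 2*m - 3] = -3*m^2 + 6*m + 2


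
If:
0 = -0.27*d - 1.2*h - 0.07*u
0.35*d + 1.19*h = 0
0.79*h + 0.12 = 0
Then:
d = 0.52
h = -0.15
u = 0.61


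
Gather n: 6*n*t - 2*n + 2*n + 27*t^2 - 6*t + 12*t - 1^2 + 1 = 6*n*t + 27*t^2 + 6*t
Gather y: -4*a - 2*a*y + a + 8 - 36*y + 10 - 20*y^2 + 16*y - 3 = -3*a - 20*y^2 + y*(-2*a - 20) + 15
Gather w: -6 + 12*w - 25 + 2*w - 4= 14*w - 35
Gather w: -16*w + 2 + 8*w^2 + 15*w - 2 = 8*w^2 - w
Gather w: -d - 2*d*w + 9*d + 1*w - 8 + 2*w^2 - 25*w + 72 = 8*d + 2*w^2 + w*(-2*d - 24) + 64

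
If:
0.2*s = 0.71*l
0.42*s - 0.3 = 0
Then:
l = 0.20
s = 0.71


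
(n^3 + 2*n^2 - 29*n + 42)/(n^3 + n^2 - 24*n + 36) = (n + 7)/(n + 6)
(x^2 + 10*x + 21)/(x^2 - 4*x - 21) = (x + 7)/(x - 7)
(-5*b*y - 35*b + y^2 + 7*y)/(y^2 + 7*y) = (-5*b + y)/y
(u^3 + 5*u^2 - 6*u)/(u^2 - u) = u + 6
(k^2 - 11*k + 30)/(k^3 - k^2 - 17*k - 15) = (k - 6)/(k^2 + 4*k + 3)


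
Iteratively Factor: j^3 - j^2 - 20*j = (j - 5)*(j^2 + 4*j) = j*(j - 5)*(j + 4)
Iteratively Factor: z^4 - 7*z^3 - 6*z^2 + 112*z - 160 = (z - 5)*(z^3 - 2*z^2 - 16*z + 32) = (z - 5)*(z + 4)*(z^2 - 6*z + 8) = (z - 5)*(z - 2)*(z + 4)*(z - 4)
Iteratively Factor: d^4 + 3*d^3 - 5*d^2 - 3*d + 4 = (d - 1)*(d^3 + 4*d^2 - d - 4) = (d - 1)*(d + 4)*(d^2 - 1) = (d - 1)^2*(d + 4)*(d + 1)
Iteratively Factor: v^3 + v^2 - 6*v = (v - 2)*(v^2 + 3*v) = v*(v - 2)*(v + 3)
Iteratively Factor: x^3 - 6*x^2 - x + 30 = (x - 5)*(x^2 - x - 6) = (x - 5)*(x - 3)*(x + 2)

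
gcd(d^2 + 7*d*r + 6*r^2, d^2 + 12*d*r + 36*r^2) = d + 6*r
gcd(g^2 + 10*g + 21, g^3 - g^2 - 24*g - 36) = g + 3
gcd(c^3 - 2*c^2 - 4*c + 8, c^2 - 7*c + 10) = c - 2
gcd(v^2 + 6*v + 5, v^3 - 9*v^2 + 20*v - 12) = 1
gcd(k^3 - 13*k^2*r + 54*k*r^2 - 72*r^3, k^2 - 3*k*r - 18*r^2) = -k + 6*r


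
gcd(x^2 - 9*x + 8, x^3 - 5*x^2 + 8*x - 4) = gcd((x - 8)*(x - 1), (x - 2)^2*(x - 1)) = x - 1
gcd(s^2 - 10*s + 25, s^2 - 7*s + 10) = s - 5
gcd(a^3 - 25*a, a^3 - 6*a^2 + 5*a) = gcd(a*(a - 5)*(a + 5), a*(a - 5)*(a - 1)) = a^2 - 5*a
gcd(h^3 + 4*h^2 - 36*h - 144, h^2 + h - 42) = h - 6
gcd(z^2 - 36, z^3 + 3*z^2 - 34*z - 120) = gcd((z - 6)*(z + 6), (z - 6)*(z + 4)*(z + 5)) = z - 6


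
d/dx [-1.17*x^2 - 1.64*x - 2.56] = -2.34*x - 1.64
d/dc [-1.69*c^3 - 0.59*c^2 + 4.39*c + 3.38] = -5.07*c^2 - 1.18*c + 4.39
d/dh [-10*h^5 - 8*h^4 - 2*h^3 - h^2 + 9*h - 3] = -50*h^4 - 32*h^3 - 6*h^2 - 2*h + 9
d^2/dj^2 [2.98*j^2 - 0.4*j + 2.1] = 5.96000000000000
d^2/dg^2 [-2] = 0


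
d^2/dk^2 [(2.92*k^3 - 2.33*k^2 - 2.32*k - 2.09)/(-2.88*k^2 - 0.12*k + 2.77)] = (2.8421709430404e-14*k^5 - 9.79775999999995*k^3 + 221.362272*k^2 - 19.047192*k + 70.70461)/(23.887872*k^6 + 2.985984*k^5 - 68.802048*k^4 - 5.742144*k^3 + 66.174192*k^2 + 2.762244*k - 21.253933)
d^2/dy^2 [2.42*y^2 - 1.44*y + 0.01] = 4.84000000000000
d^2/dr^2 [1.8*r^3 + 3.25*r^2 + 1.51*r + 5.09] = 10.8*r + 6.5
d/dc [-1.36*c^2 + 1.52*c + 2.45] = 1.52 - 2.72*c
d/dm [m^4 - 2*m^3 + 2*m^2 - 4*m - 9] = 4*m^3 - 6*m^2 + 4*m - 4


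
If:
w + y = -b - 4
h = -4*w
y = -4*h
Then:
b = -17*y/16 - 4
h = -y/4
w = y/16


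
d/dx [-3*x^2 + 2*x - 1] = 2 - 6*x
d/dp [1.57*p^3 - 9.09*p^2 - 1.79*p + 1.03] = 4.71*p^2 - 18.18*p - 1.79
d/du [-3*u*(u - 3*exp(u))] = 9*u*exp(u) - 6*u + 9*exp(u)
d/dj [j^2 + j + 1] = 2*j + 1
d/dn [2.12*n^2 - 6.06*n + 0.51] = 4.24*n - 6.06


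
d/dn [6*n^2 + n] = 12*n + 1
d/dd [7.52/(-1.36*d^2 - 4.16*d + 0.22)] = (20.4544*d + 31.2832)/(1.36*d^2 + 4.16*d - 0.22)^2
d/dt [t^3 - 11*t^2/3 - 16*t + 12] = 3*t^2 - 22*t/3 - 16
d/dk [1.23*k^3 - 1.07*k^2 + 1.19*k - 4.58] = 3.69*k^2 - 2.14*k + 1.19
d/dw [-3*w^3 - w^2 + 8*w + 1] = -9*w^2 - 2*w + 8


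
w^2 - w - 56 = (w - 8)*(w + 7)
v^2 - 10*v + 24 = (v - 6)*(v - 4)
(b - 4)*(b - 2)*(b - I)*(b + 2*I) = b^4 - 6*b^3 + I*b^3 + 10*b^2 - 6*I*b^2 - 12*b + 8*I*b + 16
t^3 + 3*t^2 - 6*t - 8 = (t - 2)*(t + 1)*(t + 4)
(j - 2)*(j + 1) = j^2 - j - 2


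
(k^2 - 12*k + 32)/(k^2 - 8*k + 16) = (k - 8)/(k - 4)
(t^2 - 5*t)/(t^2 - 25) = t/(t + 5)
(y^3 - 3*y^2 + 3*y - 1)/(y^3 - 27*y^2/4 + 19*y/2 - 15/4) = 4*(y^2 - 2*y + 1)/(4*y^2 - 23*y + 15)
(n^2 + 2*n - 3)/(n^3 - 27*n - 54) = (n - 1)/(n^2 - 3*n - 18)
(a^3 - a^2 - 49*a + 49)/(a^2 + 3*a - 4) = (a^2 - 49)/(a + 4)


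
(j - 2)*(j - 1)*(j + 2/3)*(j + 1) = j^4 - 4*j^3/3 - 7*j^2/3 + 4*j/3 + 4/3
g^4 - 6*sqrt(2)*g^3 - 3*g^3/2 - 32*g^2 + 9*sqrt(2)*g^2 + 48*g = g*(g - 3/2)*(g - 8*sqrt(2))*(g + 2*sqrt(2))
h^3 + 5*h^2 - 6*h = h*(h - 1)*(h + 6)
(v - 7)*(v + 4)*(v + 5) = v^3 + 2*v^2 - 43*v - 140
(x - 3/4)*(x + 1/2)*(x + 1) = x^3 + 3*x^2/4 - 5*x/8 - 3/8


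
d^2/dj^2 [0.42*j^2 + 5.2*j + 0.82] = 0.840000000000000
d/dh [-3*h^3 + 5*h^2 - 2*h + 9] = -9*h^2 + 10*h - 2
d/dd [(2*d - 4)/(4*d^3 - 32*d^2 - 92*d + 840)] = (-d^3 + 7*d^2 - 16*d + 82)/(d^6 - 16*d^5 + 18*d^4 + 788*d^3 - 2831*d^2 - 9660*d + 44100)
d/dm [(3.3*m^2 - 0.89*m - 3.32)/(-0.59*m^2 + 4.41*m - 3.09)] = (14.0279*m^2 - 24.3116*m + 17.3913)/(0.3481*m^4 - 5.2038*m^3 + 23.0943*m^2 - 27.2538*m + 9.5481)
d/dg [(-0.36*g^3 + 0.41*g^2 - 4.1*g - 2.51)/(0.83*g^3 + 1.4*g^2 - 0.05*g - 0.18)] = (-1.11022302462516e-16*g^5 - 0.8443*g^4 + 6.842*g^3 + 12.1638*g^2 + 6.8804*g + 0.6125)/(0.6889*g^6 + 2.324*g^5 + 1.877*g^4 - 0.4388*g^3 - 0.5015*g^2 + 0.018*g + 0.0324)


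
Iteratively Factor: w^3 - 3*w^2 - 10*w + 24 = (w + 3)*(w^2 - 6*w + 8) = (w - 4)*(w + 3)*(w - 2)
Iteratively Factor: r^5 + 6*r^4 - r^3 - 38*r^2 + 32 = (r - 2)*(r^4 + 8*r^3 + 15*r^2 - 8*r - 16) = (r - 2)*(r - 1)*(r^3 + 9*r^2 + 24*r + 16) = (r - 2)*(r - 1)*(r + 4)*(r^2 + 5*r + 4) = (r - 2)*(r - 1)*(r + 1)*(r + 4)*(r + 4)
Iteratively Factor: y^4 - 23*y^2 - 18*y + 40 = (y + 4)*(y^3 - 4*y^2 - 7*y + 10) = (y - 5)*(y + 4)*(y^2 + y - 2) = (y - 5)*(y - 1)*(y + 4)*(y + 2)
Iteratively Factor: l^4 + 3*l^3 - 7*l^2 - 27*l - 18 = (l + 3)*(l^3 - 7*l - 6) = (l - 3)*(l + 3)*(l^2 + 3*l + 2) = (l - 3)*(l + 2)*(l + 3)*(l + 1)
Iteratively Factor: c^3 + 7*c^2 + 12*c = (c + 3)*(c^2 + 4*c) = (c + 3)*(c + 4)*(c)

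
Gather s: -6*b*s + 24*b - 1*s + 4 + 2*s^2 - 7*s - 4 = 24*b + 2*s^2 + s*(-6*b - 8)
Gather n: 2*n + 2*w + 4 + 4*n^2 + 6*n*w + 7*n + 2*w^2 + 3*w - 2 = 4*n^2 + n*(6*w + 9) + 2*w^2 + 5*w + 2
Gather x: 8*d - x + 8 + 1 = 8*d - x + 9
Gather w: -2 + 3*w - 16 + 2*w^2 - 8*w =2*w^2 - 5*w - 18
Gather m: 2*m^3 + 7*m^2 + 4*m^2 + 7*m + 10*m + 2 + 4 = 2*m^3 + 11*m^2 + 17*m + 6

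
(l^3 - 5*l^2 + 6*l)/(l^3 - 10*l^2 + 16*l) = (l - 3)/(l - 8)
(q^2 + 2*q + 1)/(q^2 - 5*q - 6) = (q + 1)/(q - 6)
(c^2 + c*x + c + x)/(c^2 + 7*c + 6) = (c + x)/(c + 6)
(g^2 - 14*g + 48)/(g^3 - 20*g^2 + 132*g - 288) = 1/(g - 6)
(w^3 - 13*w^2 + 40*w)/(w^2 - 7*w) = (w^2 - 13*w + 40)/(w - 7)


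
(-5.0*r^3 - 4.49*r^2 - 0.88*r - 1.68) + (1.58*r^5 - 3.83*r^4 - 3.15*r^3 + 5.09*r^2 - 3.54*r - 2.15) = 1.58*r^5 - 3.83*r^4 - 8.15*r^3 + 0.6*r^2 - 4.42*r - 3.83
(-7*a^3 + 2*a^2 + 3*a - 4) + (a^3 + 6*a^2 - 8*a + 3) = -6*a^3 + 8*a^2 - 5*a - 1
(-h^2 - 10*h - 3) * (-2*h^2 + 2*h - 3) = 2*h^4 + 18*h^3 - 11*h^2 + 24*h + 9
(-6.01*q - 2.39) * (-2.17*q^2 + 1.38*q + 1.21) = 13.0417*q^3 - 3.1075*q^2 - 10.5703*q - 2.8919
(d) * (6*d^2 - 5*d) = 6*d^3 - 5*d^2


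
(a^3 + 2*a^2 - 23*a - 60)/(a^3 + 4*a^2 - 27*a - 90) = (a + 4)/(a + 6)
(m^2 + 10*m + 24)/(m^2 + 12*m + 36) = (m + 4)/(m + 6)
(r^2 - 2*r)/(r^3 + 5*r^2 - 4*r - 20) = r/(r^2 + 7*r + 10)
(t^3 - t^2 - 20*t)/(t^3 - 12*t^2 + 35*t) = (t + 4)/(t - 7)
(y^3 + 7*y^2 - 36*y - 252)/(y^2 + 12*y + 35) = (y^2 - 36)/(y + 5)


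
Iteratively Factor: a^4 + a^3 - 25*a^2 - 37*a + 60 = (a + 4)*(a^3 - 3*a^2 - 13*a + 15) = (a - 1)*(a + 4)*(a^2 - 2*a - 15) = (a - 5)*(a - 1)*(a + 4)*(a + 3)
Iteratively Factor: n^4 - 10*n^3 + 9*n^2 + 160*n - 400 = (n + 4)*(n^3 - 14*n^2 + 65*n - 100) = (n - 5)*(n + 4)*(n^2 - 9*n + 20) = (n - 5)*(n - 4)*(n + 4)*(n - 5)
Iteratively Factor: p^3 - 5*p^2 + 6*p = (p)*(p^2 - 5*p + 6) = p*(p - 2)*(p - 3)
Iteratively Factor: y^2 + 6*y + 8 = (y + 4)*(y + 2)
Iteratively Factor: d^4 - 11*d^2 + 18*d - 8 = (d - 1)*(d^3 + d^2 - 10*d + 8) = (d - 2)*(d - 1)*(d^2 + 3*d - 4) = (d - 2)*(d - 1)^2*(d + 4)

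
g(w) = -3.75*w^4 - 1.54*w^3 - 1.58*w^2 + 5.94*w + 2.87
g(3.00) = -338.86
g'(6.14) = -3659.77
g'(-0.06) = 6.12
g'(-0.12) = 6.28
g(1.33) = -7.38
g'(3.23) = -557.94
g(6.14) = -5706.42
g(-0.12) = 2.14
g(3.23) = -454.49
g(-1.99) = -61.88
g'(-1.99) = 112.14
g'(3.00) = -450.12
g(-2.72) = -199.25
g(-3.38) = -465.23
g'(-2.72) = 282.21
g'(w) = -15.0*w^3 - 4.62*w^2 - 3.16*w + 5.94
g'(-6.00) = 3098.58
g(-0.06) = 2.51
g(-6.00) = -4617.01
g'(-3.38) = 543.06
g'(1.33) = -41.72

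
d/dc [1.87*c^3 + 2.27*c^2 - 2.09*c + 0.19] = 5.61*c^2 + 4.54*c - 2.09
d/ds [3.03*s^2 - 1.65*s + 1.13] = 6.06*s - 1.65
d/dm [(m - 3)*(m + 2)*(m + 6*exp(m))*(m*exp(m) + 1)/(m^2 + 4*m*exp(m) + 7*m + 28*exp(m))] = (-(m - 3)*(m + 2)*(m + 6*exp(m))*(m*exp(m) + 1)*(4*m*exp(m) + 2*m + 32*exp(m) + 7) + (m^2 + 4*m*exp(m) + 7*m + 28*exp(m))*((m - 3)*(m + 1)*(m + 2)*(m + 6*exp(m))*exp(m) + (m - 3)*(m + 2)*(m*exp(m) + 1)*(6*exp(m) + 1) + (m - 3)*(m + 6*exp(m))*(m*exp(m) + 1) + (m + 2)*(m + 6*exp(m))*(m*exp(m) + 1)))/(m^2 + 4*m*exp(m) + 7*m + 28*exp(m))^2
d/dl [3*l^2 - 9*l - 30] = 6*l - 9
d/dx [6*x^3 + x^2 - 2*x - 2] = 18*x^2 + 2*x - 2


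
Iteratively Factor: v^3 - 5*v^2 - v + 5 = (v + 1)*(v^2 - 6*v + 5) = (v - 1)*(v + 1)*(v - 5)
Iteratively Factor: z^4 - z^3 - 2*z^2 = (z - 2)*(z^3 + z^2) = (z - 2)*(z + 1)*(z^2) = z*(z - 2)*(z + 1)*(z)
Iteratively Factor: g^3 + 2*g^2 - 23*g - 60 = (g + 3)*(g^2 - g - 20) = (g + 3)*(g + 4)*(g - 5)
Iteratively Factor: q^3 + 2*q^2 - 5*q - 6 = (q + 3)*(q^2 - q - 2) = (q - 2)*(q + 3)*(q + 1)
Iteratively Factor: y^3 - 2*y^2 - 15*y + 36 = (y + 4)*(y^2 - 6*y + 9) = (y - 3)*(y + 4)*(y - 3)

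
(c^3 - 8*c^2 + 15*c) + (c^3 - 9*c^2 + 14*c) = 2*c^3 - 17*c^2 + 29*c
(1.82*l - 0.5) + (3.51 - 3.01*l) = 3.01 - 1.19*l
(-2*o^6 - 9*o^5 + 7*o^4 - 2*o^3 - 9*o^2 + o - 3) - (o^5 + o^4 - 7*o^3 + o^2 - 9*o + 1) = -2*o^6 - 10*o^5 + 6*o^4 + 5*o^3 - 10*o^2 + 10*o - 4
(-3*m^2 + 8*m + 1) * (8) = -24*m^2 + 64*m + 8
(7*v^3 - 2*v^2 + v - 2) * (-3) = -21*v^3 + 6*v^2 - 3*v + 6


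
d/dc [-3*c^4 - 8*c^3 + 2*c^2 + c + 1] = -12*c^3 - 24*c^2 + 4*c + 1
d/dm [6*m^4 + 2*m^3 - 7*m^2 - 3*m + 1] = 24*m^3 + 6*m^2 - 14*m - 3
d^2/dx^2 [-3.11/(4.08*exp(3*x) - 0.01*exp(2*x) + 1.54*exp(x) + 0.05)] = (-3.11*(12.24*exp(2*x) - 0.02*exp(x) + 1.54)*(24.48*exp(2*x) - 0.04*exp(x) + 3.08)*exp(x) + (114.1992*exp(2*x) - 0.1244*exp(x) + 4.7894)*(4.08*exp(3*x) - 0.01*exp(2*x) + 1.54*exp(x) + 0.05))*exp(x)/(4.08*exp(3*x) - 0.01*exp(2*x) + 1.54*exp(x) + 0.05)^3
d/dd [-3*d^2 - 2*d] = -6*d - 2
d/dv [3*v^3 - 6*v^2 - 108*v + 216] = 9*v^2 - 12*v - 108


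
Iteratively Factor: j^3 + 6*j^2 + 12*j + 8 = (j + 2)*(j^2 + 4*j + 4) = (j + 2)^2*(j + 2)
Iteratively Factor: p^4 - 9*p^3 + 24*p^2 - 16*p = (p - 4)*(p^3 - 5*p^2 + 4*p) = (p - 4)^2*(p^2 - p) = (p - 4)^2*(p - 1)*(p)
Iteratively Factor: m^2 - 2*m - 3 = (m - 3)*(m + 1)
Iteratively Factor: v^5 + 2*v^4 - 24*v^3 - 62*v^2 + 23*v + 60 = (v + 1)*(v^4 + v^3 - 25*v^2 - 37*v + 60) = (v + 1)*(v + 4)*(v^3 - 3*v^2 - 13*v + 15) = (v + 1)*(v + 3)*(v + 4)*(v^2 - 6*v + 5) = (v - 5)*(v + 1)*(v + 3)*(v + 4)*(v - 1)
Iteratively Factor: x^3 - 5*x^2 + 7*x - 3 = (x - 1)*(x^2 - 4*x + 3) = (x - 3)*(x - 1)*(x - 1)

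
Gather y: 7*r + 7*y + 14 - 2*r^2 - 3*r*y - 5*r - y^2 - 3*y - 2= -2*r^2 + 2*r - y^2 + y*(4 - 3*r) + 12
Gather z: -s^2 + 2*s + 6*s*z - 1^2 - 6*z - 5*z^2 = -s^2 + 2*s - 5*z^2 + z*(6*s - 6) - 1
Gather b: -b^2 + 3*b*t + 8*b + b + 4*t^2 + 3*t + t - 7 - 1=-b^2 + b*(3*t + 9) + 4*t^2 + 4*t - 8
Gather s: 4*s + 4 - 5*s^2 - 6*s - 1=-5*s^2 - 2*s + 3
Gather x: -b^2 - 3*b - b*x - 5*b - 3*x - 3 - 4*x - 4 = -b^2 - 8*b + x*(-b - 7) - 7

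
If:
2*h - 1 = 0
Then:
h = 1/2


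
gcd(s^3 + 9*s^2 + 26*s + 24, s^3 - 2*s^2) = 1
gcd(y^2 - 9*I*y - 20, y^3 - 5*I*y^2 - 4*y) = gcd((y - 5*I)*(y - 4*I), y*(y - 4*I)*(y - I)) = y - 4*I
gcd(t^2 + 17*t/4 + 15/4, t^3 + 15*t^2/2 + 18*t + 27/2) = t + 3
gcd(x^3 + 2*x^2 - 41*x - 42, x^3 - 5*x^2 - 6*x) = x^2 - 5*x - 6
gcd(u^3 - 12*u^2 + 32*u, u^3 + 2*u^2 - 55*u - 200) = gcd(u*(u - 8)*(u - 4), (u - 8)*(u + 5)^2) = u - 8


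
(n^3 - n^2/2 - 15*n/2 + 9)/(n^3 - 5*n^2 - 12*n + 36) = (n - 3/2)/(n - 6)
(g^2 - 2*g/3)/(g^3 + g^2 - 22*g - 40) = g*(3*g - 2)/(3*(g^3 + g^2 - 22*g - 40))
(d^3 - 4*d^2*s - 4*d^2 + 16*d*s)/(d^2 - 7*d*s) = (d^2 - 4*d*s - 4*d + 16*s)/(d - 7*s)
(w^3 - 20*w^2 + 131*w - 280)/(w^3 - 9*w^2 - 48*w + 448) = (w^2 - 12*w + 35)/(w^2 - w - 56)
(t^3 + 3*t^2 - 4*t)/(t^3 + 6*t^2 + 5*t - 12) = t/(t + 3)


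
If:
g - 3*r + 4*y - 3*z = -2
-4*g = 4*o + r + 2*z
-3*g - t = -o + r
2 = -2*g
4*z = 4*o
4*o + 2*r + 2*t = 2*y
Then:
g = -1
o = -1/27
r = 38/9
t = -34/27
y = 26/9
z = -1/27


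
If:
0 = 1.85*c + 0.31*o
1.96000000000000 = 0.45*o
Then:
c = -0.73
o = 4.36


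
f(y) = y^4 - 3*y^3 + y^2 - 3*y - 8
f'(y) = 4*y^3 - 9*y^2 + 2*y - 3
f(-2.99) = 170.03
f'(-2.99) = -196.36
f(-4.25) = 579.36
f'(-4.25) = -481.12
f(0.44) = -9.34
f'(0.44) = -3.52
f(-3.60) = 323.69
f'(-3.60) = -313.46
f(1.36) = -14.36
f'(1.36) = -6.86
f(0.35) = -9.04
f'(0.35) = -3.23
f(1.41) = -14.70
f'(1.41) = -6.86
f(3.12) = -3.98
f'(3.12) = 37.12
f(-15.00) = 61012.00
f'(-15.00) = -15558.00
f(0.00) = -8.00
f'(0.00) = -3.00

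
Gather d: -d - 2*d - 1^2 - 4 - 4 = -3*d - 9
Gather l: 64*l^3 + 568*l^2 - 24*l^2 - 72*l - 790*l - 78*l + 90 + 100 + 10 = 64*l^3 + 544*l^2 - 940*l + 200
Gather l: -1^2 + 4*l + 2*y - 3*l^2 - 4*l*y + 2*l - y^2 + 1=-3*l^2 + l*(6 - 4*y) - y^2 + 2*y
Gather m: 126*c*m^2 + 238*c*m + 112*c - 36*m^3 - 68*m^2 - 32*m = 112*c - 36*m^3 + m^2*(126*c - 68) + m*(238*c - 32)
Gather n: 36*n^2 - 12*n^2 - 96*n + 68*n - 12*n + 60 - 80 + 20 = 24*n^2 - 40*n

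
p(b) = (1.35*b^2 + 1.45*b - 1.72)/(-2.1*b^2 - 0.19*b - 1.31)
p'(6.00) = 0.01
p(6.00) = -0.71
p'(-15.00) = 0.00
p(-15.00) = -0.60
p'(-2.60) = 0.20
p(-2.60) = -0.24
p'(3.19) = -0.02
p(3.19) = -0.71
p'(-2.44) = 0.23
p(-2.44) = -0.21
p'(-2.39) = 0.24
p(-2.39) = -0.20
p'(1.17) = -0.57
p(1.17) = -0.41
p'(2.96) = -0.02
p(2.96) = -0.71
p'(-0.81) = 1.30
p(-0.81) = 0.79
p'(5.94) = 0.01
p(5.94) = -0.71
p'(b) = (2.7*b + 1.45)/(-2.1*b^2 - 0.19*b - 1.31) + (4.2*b + 0.19)*(1.35*b^2 + 1.45*b - 1.72)/(-2.1*b^2 - 0.19*b - 1.31)^2 = (2.7885*b^2 - 10.761*b - 2.2263)/(4.41*b^4 + 0.798*b^3 + 5.5381*b^2 + 0.4978*b + 1.7161)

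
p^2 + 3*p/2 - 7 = (p - 2)*(p + 7/2)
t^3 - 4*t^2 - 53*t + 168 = (t - 8)*(t - 3)*(t + 7)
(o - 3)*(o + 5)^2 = o^3 + 7*o^2 - 5*o - 75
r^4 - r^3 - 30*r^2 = r^2*(r - 6)*(r + 5)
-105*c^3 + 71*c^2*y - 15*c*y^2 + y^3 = (-7*c + y)*(-5*c + y)*(-3*c + y)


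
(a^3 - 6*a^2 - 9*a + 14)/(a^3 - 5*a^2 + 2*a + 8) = (a^3 - 6*a^2 - 9*a + 14)/(a^3 - 5*a^2 + 2*a + 8)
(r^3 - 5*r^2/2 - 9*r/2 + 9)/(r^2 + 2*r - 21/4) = 2*(r^2 - r - 6)/(2*r + 7)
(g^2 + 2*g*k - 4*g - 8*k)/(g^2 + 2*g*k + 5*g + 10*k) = (g - 4)/(g + 5)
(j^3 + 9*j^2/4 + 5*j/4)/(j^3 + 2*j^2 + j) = (j + 5/4)/(j + 1)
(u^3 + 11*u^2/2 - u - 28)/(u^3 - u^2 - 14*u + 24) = (u + 7/2)/(u - 3)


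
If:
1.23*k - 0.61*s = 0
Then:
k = 0.495934959349593*s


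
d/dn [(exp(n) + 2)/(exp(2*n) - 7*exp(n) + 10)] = (-(exp(n) + 2)*(2*exp(n) - 7) + exp(2*n) - 7*exp(n) + 10)*exp(n)/(exp(2*n) - 7*exp(n) + 10)^2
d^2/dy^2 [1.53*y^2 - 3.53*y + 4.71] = 3.06000000000000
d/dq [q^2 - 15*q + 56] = 2*q - 15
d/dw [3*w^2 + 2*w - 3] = 6*w + 2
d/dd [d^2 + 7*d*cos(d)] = -7*d*sin(d) + 2*d + 7*cos(d)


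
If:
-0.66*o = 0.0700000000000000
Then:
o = -0.11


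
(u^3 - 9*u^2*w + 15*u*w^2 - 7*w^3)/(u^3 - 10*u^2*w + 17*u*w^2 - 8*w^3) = (u - 7*w)/(u - 8*w)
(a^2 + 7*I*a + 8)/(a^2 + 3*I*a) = (a^2 + 7*I*a + 8)/(a*(a + 3*I))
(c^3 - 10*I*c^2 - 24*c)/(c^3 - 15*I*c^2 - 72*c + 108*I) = c*(c - 4*I)/(c^2 - 9*I*c - 18)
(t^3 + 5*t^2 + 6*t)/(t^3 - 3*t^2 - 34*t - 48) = t/(t - 8)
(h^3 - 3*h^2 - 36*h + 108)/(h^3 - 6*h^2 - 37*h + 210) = (h^2 - 9*h + 18)/(h^2 - 12*h + 35)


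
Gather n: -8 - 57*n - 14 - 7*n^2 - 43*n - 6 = -7*n^2 - 100*n - 28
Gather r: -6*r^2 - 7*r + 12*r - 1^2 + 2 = -6*r^2 + 5*r + 1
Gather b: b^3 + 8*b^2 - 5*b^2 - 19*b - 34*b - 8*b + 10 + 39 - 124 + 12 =b^3 + 3*b^2 - 61*b - 63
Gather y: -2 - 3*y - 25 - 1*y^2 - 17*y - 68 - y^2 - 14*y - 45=-2*y^2 - 34*y - 140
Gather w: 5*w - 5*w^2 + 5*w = -5*w^2 + 10*w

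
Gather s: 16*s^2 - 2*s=16*s^2 - 2*s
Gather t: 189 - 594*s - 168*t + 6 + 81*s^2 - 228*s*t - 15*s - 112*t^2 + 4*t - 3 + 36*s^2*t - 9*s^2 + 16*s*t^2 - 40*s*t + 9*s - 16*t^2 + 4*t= 72*s^2 - 600*s + t^2*(16*s - 128) + t*(36*s^2 - 268*s - 160) + 192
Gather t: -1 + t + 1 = t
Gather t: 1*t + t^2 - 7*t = t^2 - 6*t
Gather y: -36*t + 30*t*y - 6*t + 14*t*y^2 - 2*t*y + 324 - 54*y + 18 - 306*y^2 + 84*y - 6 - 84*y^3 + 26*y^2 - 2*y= -42*t - 84*y^3 + y^2*(14*t - 280) + y*(28*t + 28) + 336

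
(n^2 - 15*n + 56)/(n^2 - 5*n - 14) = (n - 8)/(n + 2)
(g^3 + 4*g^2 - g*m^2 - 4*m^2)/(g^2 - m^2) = g + 4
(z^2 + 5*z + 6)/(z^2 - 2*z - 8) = (z + 3)/(z - 4)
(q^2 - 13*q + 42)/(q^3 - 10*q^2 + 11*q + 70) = (q - 6)/(q^2 - 3*q - 10)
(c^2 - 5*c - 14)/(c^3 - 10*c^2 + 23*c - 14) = (c + 2)/(c^2 - 3*c + 2)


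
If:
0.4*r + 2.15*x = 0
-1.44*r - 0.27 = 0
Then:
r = -0.19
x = 0.03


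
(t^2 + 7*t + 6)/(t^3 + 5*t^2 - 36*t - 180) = (t + 1)/(t^2 - t - 30)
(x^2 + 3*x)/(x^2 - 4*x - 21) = x/(x - 7)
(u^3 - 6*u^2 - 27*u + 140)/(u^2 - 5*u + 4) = (u^2 - 2*u - 35)/(u - 1)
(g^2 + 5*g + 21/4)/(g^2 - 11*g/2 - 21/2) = (g + 7/2)/(g - 7)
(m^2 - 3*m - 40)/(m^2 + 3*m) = (m^2 - 3*m - 40)/(m*(m + 3))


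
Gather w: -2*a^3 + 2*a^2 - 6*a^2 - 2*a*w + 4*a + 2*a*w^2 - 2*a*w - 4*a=-2*a^3 - 4*a^2 + 2*a*w^2 - 4*a*w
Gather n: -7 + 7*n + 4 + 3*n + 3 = 10*n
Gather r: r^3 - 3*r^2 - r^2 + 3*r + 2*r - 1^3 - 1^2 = r^3 - 4*r^2 + 5*r - 2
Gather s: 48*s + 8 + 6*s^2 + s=6*s^2 + 49*s + 8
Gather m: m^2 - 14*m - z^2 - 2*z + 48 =m^2 - 14*m - z^2 - 2*z + 48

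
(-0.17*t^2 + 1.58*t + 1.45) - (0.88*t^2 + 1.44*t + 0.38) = -1.05*t^2 + 0.14*t + 1.07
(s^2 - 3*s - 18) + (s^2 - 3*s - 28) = 2*s^2 - 6*s - 46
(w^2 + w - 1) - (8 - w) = w^2 + 2*w - 9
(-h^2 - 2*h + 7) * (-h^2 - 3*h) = h^4 + 5*h^3 - h^2 - 21*h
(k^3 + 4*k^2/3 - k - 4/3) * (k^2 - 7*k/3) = k^5 - k^4 - 37*k^3/9 + k^2 + 28*k/9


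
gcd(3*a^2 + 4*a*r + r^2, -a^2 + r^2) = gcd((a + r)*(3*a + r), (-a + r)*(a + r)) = a + r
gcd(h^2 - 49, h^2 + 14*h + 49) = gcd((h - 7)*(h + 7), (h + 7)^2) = h + 7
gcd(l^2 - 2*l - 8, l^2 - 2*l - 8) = l^2 - 2*l - 8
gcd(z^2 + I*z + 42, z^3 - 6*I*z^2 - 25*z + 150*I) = z - 6*I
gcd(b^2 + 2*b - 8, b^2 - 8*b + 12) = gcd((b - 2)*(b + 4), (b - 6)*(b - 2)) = b - 2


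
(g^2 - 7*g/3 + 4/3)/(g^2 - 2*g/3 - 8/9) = 3*(g - 1)/(3*g + 2)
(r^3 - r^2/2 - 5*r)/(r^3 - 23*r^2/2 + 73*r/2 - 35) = r*(r + 2)/(r^2 - 9*r + 14)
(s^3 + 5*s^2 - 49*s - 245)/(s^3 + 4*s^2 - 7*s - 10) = (s^2 - 49)/(s^2 - s - 2)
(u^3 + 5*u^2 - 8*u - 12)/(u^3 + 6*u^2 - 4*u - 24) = (u + 1)/(u + 2)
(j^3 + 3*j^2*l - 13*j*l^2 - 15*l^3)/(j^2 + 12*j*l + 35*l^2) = (j^2 - 2*j*l - 3*l^2)/(j + 7*l)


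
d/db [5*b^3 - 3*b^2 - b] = 15*b^2 - 6*b - 1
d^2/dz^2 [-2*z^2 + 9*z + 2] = -4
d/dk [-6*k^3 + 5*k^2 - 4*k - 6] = -18*k^2 + 10*k - 4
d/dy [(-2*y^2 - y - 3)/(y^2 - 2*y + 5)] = (5*y^2 - 14*y - 11)/(y^4 - 4*y^3 + 14*y^2 - 20*y + 25)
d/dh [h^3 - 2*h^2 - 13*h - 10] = 3*h^2 - 4*h - 13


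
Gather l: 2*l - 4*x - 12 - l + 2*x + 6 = l - 2*x - 6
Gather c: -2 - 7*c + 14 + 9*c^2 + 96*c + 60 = 9*c^2 + 89*c + 72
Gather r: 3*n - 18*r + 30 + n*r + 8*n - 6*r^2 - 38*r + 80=11*n - 6*r^2 + r*(n - 56) + 110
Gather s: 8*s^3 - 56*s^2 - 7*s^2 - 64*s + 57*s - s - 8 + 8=8*s^3 - 63*s^2 - 8*s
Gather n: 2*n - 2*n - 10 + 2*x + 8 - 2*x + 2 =0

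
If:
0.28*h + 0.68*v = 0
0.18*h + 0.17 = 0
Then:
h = -0.94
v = 0.39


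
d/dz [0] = 0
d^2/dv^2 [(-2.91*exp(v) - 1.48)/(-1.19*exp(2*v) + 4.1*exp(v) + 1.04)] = (4.120851*exp(4*v) + 22.581202*exp(3*v) - 0.0542639999999821*exp(2*v) + 19.797152*exp(v) - 3.163264)*exp(v)/(1.685159*exp(6*v) - 17.41803*exp(5*v) + 55.593468*exp(4*v) - 38.47604*exp(3*v) - 48.585888*exp(2*v) - 13.30368*exp(v) - 1.124864)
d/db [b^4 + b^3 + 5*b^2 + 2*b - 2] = 4*b^3 + 3*b^2 + 10*b + 2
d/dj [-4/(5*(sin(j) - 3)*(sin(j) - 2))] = 4*(2*sin(j) - 5)*cos(j)/(5*(sin(j) - 3)^2*(sin(j) - 2)^2)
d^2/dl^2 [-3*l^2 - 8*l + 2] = -6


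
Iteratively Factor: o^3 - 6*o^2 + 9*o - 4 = (o - 1)*(o^2 - 5*o + 4) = (o - 1)^2*(o - 4)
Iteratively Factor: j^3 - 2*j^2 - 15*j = (j)*(j^2 - 2*j - 15) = j*(j - 5)*(j + 3)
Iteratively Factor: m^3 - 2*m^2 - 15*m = (m + 3)*(m^2 - 5*m) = (m - 5)*(m + 3)*(m)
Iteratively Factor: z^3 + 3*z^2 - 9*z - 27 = (z - 3)*(z^2 + 6*z + 9) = (z - 3)*(z + 3)*(z + 3)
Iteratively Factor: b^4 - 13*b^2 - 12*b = (b)*(b^3 - 13*b - 12) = b*(b + 3)*(b^2 - 3*b - 4) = b*(b + 1)*(b + 3)*(b - 4)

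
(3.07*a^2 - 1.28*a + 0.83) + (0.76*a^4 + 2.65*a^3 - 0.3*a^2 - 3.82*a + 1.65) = 0.76*a^4 + 2.65*a^3 + 2.77*a^2 - 5.1*a + 2.48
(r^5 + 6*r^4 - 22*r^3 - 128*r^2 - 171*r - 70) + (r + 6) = r^5 + 6*r^4 - 22*r^3 - 128*r^2 - 170*r - 64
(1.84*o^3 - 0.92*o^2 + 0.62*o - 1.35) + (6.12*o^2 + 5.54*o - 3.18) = 1.84*o^3 + 5.2*o^2 + 6.16*o - 4.53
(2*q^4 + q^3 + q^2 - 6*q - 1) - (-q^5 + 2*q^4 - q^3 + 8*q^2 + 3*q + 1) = q^5 + 2*q^3 - 7*q^2 - 9*q - 2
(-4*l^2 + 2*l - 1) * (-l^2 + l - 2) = 4*l^4 - 6*l^3 + 11*l^2 - 5*l + 2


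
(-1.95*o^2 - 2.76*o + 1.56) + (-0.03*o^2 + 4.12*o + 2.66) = -1.98*o^2 + 1.36*o + 4.22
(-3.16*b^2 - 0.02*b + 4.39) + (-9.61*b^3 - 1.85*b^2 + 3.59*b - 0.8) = -9.61*b^3 - 5.01*b^2 + 3.57*b + 3.59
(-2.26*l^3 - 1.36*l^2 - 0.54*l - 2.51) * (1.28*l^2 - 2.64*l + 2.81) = -2.8928*l^5 + 4.2256*l^4 - 3.4514*l^3 - 5.6088*l^2 + 5.109*l - 7.0531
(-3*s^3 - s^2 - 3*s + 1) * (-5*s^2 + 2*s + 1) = 15*s^5 - s^4 + 10*s^3 - 12*s^2 - s + 1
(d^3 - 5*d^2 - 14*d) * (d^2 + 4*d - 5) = d^5 - d^4 - 39*d^3 - 31*d^2 + 70*d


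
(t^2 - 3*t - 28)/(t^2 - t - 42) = (t + 4)/(t + 6)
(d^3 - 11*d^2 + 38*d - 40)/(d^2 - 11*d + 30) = (d^2 - 6*d + 8)/(d - 6)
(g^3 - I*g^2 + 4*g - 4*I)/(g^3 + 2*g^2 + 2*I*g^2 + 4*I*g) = (g^2 - 3*I*g - 2)/(g*(g + 2))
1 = 1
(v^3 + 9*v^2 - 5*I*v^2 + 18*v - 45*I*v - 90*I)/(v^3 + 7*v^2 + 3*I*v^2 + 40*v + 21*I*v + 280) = (v^2 + 9*v + 18)/(v^2 + v*(7 + 8*I) + 56*I)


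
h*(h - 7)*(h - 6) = h^3 - 13*h^2 + 42*h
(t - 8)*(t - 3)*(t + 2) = t^3 - 9*t^2 + 2*t + 48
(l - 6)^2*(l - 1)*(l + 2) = l^4 - 11*l^3 + 22*l^2 + 60*l - 72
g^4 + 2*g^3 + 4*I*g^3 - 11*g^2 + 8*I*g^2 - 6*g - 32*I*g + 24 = (g - 2)*(g + 4)*(g + I)*(g + 3*I)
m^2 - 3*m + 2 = (m - 2)*(m - 1)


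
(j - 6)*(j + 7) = j^2 + j - 42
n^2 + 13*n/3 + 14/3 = (n + 2)*(n + 7/3)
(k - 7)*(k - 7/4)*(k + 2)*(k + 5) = k^4 - 7*k^3/4 - 39*k^2 - 7*k/4 + 245/2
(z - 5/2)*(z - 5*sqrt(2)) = z^2 - 5*sqrt(2)*z - 5*z/2 + 25*sqrt(2)/2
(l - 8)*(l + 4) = l^2 - 4*l - 32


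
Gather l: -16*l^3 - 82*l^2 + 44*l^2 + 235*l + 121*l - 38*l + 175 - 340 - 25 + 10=-16*l^3 - 38*l^2 + 318*l - 180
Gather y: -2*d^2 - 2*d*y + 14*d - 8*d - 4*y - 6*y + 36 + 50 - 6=-2*d^2 + 6*d + y*(-2*d - 10) + 80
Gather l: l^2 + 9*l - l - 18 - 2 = l^2 + 8*l - 20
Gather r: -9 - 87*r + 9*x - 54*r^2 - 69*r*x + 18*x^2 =-54*r^2 + r*(-69*x - 87) + 18*x^2 + 9*x - 9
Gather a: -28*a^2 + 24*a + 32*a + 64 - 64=-28*a^2 + 56*a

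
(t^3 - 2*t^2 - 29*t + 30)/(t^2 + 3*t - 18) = (t^3 - 2*t^2 - 29*t + 30)/(t^2 + 3*t - 18)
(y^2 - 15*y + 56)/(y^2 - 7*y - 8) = (y - 7)/(y + 1)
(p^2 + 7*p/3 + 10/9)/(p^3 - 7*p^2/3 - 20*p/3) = (p + 2/3)/(p*(p - 4))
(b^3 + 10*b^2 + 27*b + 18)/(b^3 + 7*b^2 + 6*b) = (b + 3)/b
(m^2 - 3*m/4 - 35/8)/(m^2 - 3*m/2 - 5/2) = (m + 7/4)/(m + 1)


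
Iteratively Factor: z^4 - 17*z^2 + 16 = (z - 1)*(z^3 + z^2 - 16*z - 16) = (z - 1)*(z + 4)*(z^2 - 3*z - 4) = (z - 4)*(z - 1)*(z + 4)*(z + 1)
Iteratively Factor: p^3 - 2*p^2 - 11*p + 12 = (p - 4)*(p^2 + 2*p - 3) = (p - 4)*(p + 3)*(p - 1)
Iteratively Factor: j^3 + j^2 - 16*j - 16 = (j + 4)*(j^2 - 3*j - 4) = (j - 4)*(j + 4)*(j + 1)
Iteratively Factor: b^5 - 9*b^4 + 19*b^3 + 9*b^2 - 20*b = (b + 1)*(b^4 - 10*b^3 + 29*b^2 - 20*b) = b*(b + 1)*(b^3 - 10*b^2 + 29*b - 20) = b*(b - 1)*(b + 1)*(b^2 - 9*b + 20) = b*(b - 5)*(b - 1)*(b + 1)*(b - 4)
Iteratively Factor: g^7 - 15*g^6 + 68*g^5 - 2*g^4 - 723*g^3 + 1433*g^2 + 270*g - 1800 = (g - 5)*(g^6 - 10*g^5 + 18*g^4 + 88*g^3 - 283*g^2 + 18*g + 360) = (g - 5)*(g - 4)*(g^5 - 6*g^4 - 6*g^3 + 64*g^2 - 27*g - 90) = (g - 5)*(g - 4)*(g - 2)*(g^4 - 4*g^3 - 14*g^2 + 36*g + 45) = (g - 5)^2*(g - 4)*(g - 2)*(g^3 + g^2 - 9*g - 9) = (g - 5)^2*(g - 4)*(g - 2)*(g + 3)*(g^2 - 2*g - 3) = (g - 5)^2*(g - 4)*(g - 2)*(g + 1)*(g + 3)*(g - 3)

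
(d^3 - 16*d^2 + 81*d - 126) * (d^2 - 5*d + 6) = d^5 - 21*d^4 + 167*d^3 - 627*d^2 + 1116*d - 756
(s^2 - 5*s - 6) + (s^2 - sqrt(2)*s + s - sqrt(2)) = 2*s^2 - 4*s - sqrt(2)*s - 6 - sqrt(2)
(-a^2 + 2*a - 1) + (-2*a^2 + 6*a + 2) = -3*a^2 + 8*a + 1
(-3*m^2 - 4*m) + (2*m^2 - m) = -m^2 - 5*m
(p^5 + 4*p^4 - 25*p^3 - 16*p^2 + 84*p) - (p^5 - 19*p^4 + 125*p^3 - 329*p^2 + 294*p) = 23*p^4 - 150*p^3 + 313*p^2 - 210*p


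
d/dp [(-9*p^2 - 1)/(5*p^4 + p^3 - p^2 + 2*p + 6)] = (-18*p*(5*p^4 + p^3 - p^2 + 2*p + 6) + (9*p^2 + 1)*(20*p^3 + 3*p^2 - 2*p + 2))/(5*p^4 + p^3 - p^2 + 2*p + 6)^2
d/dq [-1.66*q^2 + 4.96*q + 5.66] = 4.96 - 3.32*q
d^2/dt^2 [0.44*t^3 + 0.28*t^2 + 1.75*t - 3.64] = 2.64*t + 0.56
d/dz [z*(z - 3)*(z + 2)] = 3*z^2 - 2*z - 6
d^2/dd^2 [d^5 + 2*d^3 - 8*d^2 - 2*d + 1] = 20*d^3 + 12*d - 16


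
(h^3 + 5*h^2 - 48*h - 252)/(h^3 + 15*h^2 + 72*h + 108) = (h - 7)/(h + 3)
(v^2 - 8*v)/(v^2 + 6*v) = (v - 8)/(v + 6)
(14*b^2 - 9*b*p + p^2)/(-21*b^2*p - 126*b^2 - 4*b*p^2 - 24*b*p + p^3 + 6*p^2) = (-2*b + p)/(3*b*p + 18*b + p^2 + 6*p)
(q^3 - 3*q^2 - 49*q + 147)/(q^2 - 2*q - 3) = (q^2 - 49)/(q + 1)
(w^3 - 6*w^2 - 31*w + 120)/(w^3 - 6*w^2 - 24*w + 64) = (w^2 + 2*w - 15)/(w^2 + 2*w - 8)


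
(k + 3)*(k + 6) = k^2 + 9*k + 18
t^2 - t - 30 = (t - 6)*(t + 5)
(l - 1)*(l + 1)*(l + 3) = l^3 + 3*l^2 - l - 3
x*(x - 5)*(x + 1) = x^3 - 4*x^2 - 5*x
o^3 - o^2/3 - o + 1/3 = (o - 1)*(o - 1/3)*(o + 1)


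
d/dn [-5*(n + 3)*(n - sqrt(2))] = -10*n - 15 + 5*sqrt(2)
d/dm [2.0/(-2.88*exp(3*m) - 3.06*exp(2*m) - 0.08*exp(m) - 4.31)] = (17.28*exp(2*m) + 12.24*exp(m) + 0.16)*exp(m)/(2.88*exp(3*m) + 3.06*exp(2*m) + 0.08*exp(m) + 4.31)^2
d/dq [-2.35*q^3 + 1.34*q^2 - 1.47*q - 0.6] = -7.05*q^2 + 2.68*q - 1.47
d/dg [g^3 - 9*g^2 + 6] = 3*g*(g - 6)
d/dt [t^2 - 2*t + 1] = 2*t - 2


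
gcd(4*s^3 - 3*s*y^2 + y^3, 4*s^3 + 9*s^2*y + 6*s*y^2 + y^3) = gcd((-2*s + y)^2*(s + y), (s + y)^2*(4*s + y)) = s + y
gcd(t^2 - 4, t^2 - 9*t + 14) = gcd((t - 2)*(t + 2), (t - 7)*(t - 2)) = t - 2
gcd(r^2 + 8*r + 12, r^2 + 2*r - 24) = r + 6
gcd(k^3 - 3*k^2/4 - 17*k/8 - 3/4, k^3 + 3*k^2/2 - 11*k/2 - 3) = k^2 - 3*k/2 - 1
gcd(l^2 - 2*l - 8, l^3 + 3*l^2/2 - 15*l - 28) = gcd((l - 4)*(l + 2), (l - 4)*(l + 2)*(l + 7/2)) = l^2 - 2*l - 8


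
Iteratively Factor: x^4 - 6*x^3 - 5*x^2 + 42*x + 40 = (x - 4)*(x^3 - 2*x^2 - 13*x - 10) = (x - 4)*(x + 1)*(x^2 - 3*x - 10) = (x - 5)*(x - 4)*(x + 1)*(x + 2)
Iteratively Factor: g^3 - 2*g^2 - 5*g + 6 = (g - 1)*(g^2 - g - 6) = (g - 1)*(g + 2)*(g - 3)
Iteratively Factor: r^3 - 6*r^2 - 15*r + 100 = (r + 4)*(r^2 - 10*r + 25) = (r - 5)*(r + 4)*(r - 5)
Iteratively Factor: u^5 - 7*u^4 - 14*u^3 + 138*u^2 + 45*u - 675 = (u - 3)*(u^4 - 4*u^3 - 26*u^2 + 60*u + 225) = (u - 3)*(u + 3)*(u^3 - 7*u^2 - 5*u + 75) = (u - 3)*(u + 3)^2*(u^2 - 10*u + 25) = (u - 5)*(u - 3)*(u + 3)^2*(u - 5)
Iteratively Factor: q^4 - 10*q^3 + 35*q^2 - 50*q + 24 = (q - 4)*(q^3 - 6*q^2 + 11*q - 6) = (q - 4)*(q - 2)*(q^2 - 4*q + 3) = (q - 4)*(q - 3)*(q - 2)*(q - 1)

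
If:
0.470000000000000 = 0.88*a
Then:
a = 0.53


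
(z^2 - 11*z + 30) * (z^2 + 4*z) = z^4 - 7*z^3 - 14*z^2 + 120*z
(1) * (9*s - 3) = 9*s - 3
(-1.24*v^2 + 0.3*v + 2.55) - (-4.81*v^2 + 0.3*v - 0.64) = 3.57*v^2 + 3.19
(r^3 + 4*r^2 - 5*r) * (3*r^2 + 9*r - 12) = 3*r^5 + 21*r^4 + 9*r^3 - 93*r^2 + 60*r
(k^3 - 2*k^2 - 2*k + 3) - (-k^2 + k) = k^3 - k^2 - 3*k + 3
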